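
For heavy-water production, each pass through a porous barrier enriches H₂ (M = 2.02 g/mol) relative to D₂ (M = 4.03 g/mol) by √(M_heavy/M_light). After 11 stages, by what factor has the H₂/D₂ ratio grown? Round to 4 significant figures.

44.64

Each stage multiplies the ratio by α = √(4.03/2.02), so after 11 stages the overall factor is α^11 = (4.03/2.02)^(11/2).
= 1.99505^(11/2) = 44.64.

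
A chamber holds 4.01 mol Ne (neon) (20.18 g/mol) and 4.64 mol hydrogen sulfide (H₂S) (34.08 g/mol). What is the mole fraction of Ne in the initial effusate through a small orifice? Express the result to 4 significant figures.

Each component's effusion rate ∝ (its partial pressure)·(1/√M) ∝ n_i/√M_i.
x_Ne(eff) = (n_Ne/√M_Ne) / (n_Ne/√M_Ne + n_H₂S/√M_H₂S)
= (4.01/√20.18) / (4.01/√20.18 + 4.64/√34.08) = 0.8927/(0.8927 + 0.7948) = 0.5290.

0.5290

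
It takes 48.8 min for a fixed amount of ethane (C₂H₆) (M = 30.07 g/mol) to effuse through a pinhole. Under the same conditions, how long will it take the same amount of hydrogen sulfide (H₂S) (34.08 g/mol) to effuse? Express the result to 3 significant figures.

By Graham's law, t_H₂S/t_C₂H₆ = √(M_H₂S/M_C₂H₆) = √(34.08/30.07) = √1.133 = 1.065.
So the time for H₂S is 48.8 × 1.065 = 52.0 min.

52.0 min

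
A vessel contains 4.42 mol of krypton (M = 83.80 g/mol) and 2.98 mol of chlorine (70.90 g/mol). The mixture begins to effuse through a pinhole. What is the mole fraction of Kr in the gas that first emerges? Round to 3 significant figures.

0.577

Each component's effusion rate ∝ (its partial pressure)·(1/√M) ∝ n_i/√M_i.
x_Kr(eff) = (n_Kr/√M_Kr) / (n_Kr/√M_Kr + n_Cl₂/√M_Cl₂)
= (4.42/√83.80) / (4.42/√83.80 + 2.98/√70.90) = 0.4828/(0.4828 + 0.3539) = 0.577.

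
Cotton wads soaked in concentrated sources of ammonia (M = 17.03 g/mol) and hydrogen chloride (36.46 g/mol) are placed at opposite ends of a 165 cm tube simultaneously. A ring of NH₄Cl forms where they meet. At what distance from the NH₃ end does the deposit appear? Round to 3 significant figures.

Distances travelled in equal time are proportional to diffusion rates, so d_NH₃/d_HCl = √(M_HCl/M_NH₃) = √(36.46/17.03) = 1.463.
With d_NH₃ + d_HCl = 165 cm, d_HCl = 165/(1 + 1.463) = 66.99 cm.
d_NH₃ = 165 − 66.99 = 98.0 cm.

98.0 cm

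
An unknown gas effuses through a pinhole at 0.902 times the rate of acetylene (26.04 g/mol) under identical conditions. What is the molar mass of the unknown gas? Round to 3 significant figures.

Since effusion rate ∝ 1/√M, rate_X/rate_C₂H₂ = √(M_C₂H₂/M_X).
0.902 = √(26.04/M_X)
M_X = 26.04 / 0.902² = 26.04 / 0.8136 = 32.0 g/mol

32.0 g/mol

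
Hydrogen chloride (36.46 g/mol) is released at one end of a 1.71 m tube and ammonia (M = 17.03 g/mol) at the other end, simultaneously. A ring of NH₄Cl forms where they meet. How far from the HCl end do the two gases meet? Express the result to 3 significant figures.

Distances travelled in equal time are proportional to diffusion rates, so d_HCl/d_NH₃ = √(M_NH₃/M_HCl) = √(17.03/36.46) = 0.6834.
With d_HCl + d_NH₃ = 1.71 m, d_NH₃ = 1.71/(1 + 0.6834) = 1.016 m.
d_HCl = 1.71 − 1.016 = 0.694 m.

0.694 m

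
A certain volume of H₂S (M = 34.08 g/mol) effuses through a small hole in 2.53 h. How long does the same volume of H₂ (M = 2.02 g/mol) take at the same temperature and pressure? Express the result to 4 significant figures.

From Graham's law, t_H₂/t_H₂S = √(M_H₂/M_H₂S) = √(2.02/34.08) = √0.05927 = 0.2435.
So the time for H₂ is 2.53 × 0.2435 = 0.6160 h.

0.6160 h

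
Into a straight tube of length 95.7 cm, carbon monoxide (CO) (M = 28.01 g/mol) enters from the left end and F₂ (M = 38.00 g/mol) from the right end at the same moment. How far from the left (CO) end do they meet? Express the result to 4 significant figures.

51.49 cm

In equal time, each gas travels a distance ∝ its rate ∝ 1/√M, so d_CO/d_F₂ = √(M_F₂/M_CO) = √(38.00/28.01) = 1.165.
With d_CO + d_F₂ = 95.7 cm, d_F₂ = 95.7/(1 + 1.165) = 44.21 cm.
d_CO = 95.7 − 44.21 = 51.49 cm.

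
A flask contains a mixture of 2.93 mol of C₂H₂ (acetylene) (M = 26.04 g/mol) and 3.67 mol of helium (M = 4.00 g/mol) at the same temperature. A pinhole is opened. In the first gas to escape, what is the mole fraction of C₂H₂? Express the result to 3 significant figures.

Effusion rate of each component ∝ n_i/√M_i (partial pressure × 1/√M).
x_C₂H₂(eff) = (n_C₂H₂/√M_C₂H₂) / (n_C₂H₂/√M_C₂H₂ + n_He/√M_He)
= (2.93/√26.04) / (2.93/√26.04 + 3.67/√4.00) = 0.5742/(0.5742 + 1.835) = 0.238.

0.238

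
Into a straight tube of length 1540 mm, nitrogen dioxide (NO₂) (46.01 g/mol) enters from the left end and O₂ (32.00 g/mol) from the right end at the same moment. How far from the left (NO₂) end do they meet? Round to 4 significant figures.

In equal time, each gas travels a distance ∝ its rate ∝ 1/√M, so d_NO₂/d_O₂ = √(M_O₂/M_NO₂) = √(32.00/46.01) = 0.8340.
With d_NO₂ + d_O₂ = 1540 mm, d_O₂ = 1540/(1 + 0.8340) = 839.7 mm.
d_NO₂ = 1540 − 839.7 = 700.3 mm.

700.3 mm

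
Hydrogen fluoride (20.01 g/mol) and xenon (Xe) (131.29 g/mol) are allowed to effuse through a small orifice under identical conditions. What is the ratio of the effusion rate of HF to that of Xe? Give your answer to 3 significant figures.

By Graham's law, rate_HF/rate_Xe = √(M_Xe/M_HF) = √(131.29/20.01) = √6.561 = 2.56.

2.56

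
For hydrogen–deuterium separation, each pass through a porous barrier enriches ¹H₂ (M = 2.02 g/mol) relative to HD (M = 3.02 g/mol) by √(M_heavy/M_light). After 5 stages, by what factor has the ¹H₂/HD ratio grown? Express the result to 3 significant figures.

2.73

After 5 stages the ratio has grown by (√(3.02/2.02))^5 = (3.02/2.02)^(5/2).
= 1.49505^(5/2) = 2.73.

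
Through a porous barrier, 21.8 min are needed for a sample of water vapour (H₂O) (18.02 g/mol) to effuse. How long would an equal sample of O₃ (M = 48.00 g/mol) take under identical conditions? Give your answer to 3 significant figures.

35.6 min

Using Graham's law: t_O₃/t_H₂O = √(M_O₃/M_H₂O) = √(48.00/18.02) = √2.664 = 1.632.
So the time for O₃ is 21.8 × 1.632 = 35.6 min.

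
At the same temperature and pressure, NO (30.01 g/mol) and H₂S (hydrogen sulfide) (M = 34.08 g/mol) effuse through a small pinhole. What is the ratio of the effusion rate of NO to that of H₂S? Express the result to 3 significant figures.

Since effusion rate ∝ 1/√M, rate_NO/rate_H₂S = √(M_H₂S/M_NO) = √(34.08/30.01) = √1.136 = 1.07.

1.07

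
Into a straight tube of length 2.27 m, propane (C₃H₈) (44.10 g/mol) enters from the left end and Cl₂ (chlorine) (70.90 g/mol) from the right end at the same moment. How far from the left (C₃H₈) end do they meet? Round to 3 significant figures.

In equal time, each gas travels a distance ∝ its rate ∝ 1/√M, so d_C₃H₈/d_Cl₂ = √(M_Cl₂/M_C₃H₈) = √(70.90/44.10) = 1.268.
With d_C₃H₈ + d_Cl₂ = 2.27 m, d_Cl₂ = 2.27/(1 + 1.268) = 1.001 m.
d_C₃H₈ = 2.27 − 1.001 = 1.27 m.

1.27 m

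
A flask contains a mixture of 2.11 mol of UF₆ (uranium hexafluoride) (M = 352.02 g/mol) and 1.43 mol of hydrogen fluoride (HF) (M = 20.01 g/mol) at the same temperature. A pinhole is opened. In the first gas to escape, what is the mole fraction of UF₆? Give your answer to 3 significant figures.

Rate_i ∝ x_i/√M_i (Graham's law weighted by mole fraction), so the effusate composition follows n_i/√M_i.
x_UF₆(eff) = (n_UF₆/√M_UF₆) / (n_UF₆/√M_UF₆ + n_HF/√M_HF)
= (2.11/√352.02) / (2.11/√352.02 + 1.43/√20.01) = 0.1125/(0.1125 + 0.3197) = 0.260.

0.260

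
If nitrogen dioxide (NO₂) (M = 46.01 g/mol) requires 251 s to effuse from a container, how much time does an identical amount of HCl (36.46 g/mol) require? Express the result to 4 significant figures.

223.4 s

From Graham's law, t_HCl/t_NO₂ = √(M_HCl/M_NO₂) = √(36.46/46.01) = √0.7924 = 0.8902.
So the time for HCl is 251 × 0.8902 = 223.4 s.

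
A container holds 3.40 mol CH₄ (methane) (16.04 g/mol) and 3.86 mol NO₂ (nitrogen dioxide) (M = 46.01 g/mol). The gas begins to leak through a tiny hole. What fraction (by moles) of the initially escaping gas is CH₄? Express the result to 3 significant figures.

Each component's effusion rate ∝ (its partial pressure)·(1/√M) ∝ n_i/√M_i.
So x_CH₄ in the escaping gas = (n_CH₄/√M_CH₄) / Σ(n_i/√M_i)
= (3.40/√16.04) / (3.40/√16.04 + 3.86/√46.01) = 0.8489/(0.8489 + 0.5691) = 0.599.

0.599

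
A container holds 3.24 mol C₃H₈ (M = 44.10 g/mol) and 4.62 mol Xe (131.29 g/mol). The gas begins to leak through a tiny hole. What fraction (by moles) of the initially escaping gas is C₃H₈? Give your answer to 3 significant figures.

0.548

Each component's effusion rate ∝ (its partial pressure)·(1/√M) ∝ n_i/√M_i.
So x_C₃H₈ in the escaping gas = (n_C₃H₈/√M_C₃H₈) / Σ(n_i/√M_i)
= (3.24/√44.10) / (3.24/√44.10 + 4.62/√131.29) = 0.4879/(0.4879 + 0.4032) = 0.548.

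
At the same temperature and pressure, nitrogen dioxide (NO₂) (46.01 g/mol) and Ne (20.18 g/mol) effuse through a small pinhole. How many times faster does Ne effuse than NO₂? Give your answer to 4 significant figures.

Using Graham's law: rate_Ne/rate_NO₂ = √(M_NO₂/M_Ne) = √(46.01/20.18) = √2.280 = 1.510.

1.510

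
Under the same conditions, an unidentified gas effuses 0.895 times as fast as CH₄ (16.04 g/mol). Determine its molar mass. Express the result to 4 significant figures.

20.02 g/mol

Since effusion rate ∝ 1/√M, rate_X/rate_CH₄ = √(M_CH₄/M_X).
0.895 = √(16.04/M_X)
M_X = 16.04 / 0.895² = 16.04 / 0.8010 = 20.02 g/mol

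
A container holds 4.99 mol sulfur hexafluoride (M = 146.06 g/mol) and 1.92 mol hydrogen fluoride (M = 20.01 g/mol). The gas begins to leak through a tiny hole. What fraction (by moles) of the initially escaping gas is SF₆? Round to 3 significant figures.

The effusion rate of species i is ∝ p_i/√M_i ∝ n_i/√M_i.
x_SF₆(eff) = (n_SF₆/√M_SF₆) / (n_SF₆/√M_SF₆ + n_HF/√M_HF)
= (4.99/√146.06) / (4.99/√146.06 + 1.92/√20.01) = 0.4129/(0.4129 + 0.4292) = 0.490.

0.490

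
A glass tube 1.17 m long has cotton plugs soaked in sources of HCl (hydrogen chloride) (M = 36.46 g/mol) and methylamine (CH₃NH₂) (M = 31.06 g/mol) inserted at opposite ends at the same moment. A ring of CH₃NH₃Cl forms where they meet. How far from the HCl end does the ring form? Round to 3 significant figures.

Graham's law gives d_HCl/d_CH₃NH₂ = rate_HCl/rate_CH₃NH₂ = √(M_CH₃NH₂/M_HCl) = √(31.06/36.46) = 0.9230.
With d_HCl + d_CH₃NH₂ = 1.17 m, d_CH₃NH₂ = 1.17/(1 + 0.9230) = 0.6084 m.
d_HCl = 1.17 − 0.6084 = 0.562 m.

0.562 m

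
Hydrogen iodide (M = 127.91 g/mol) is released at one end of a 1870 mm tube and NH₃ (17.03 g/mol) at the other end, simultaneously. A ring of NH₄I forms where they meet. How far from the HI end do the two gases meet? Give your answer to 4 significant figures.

Graham's law gives d_HI/d_NH₃ = rate_HI/rate_NH₃ = √(M_NH₃/M_HI) = √(17.03/127.91) = 0.3649.
With d_HI + d_NH₃ = 1870 mm, d_NH₃ = 1870/(1 + 0.3649) = 1370 mm.
d_HI = 1870 − 1370 = 499.9 mm.

499.9 mm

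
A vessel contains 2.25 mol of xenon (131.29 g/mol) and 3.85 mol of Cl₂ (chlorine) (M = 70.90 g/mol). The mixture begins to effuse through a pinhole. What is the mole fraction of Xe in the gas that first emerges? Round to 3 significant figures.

0.300

The effusion rate of species i is ∝ p_i/√M_i ∝ n_i/√M_i.
So x_Xe in the escaping gas = (n_Xe/√M_Xe) / Σ(n_i/√M_i)
= (2.25/√131.29) / (2.25/√131.29 + 3.85/√70.90) = 0.1964/(0.1964 + 0.4572) = 0.300.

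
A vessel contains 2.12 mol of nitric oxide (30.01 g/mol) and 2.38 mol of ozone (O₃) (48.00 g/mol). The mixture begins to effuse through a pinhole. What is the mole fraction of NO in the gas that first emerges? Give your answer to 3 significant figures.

0.530

Each component's effusion rate ∝ (its partial pressure)·(1/√M) ∝ n_i/√M_i.
So x_NO in the escaping gas = (n_NO/√M_NO) / Σ(n_i/√M_i)
= (2.12/√30.01) / (2.12/√30.01 + 2.38/√48.00) = 0.3870/(0.3870 + 0.3435) = 0.530.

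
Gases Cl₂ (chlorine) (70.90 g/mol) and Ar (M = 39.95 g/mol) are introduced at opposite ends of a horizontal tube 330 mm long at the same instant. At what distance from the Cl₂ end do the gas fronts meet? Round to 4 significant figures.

141.5 mm

Distances travelled in equal time are proportional to diffusion rates, so d_Cl₂/d_Ar = √(M_Ar/M_Cl₂) = √(39.95/70.90) = 0.7506.
With d_Cl₂ + d_Ar = 330 mm, d_Ar = 330/(1 + 0.7506) = 188.5 mm.
d_Cl₂ = 330 − 188.5 = 141.5 mm.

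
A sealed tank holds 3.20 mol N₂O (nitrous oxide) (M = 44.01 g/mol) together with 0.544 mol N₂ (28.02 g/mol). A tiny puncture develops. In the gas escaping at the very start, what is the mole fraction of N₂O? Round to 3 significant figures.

0.824

Rate_i ∝ x_i/√M_i (Graham's law weighted by mole fraction), so the effusate composition follows n_i/√M_i.
So x_N₂O in the escaping gas = (n_N₂O/√M_N₂O) / Σ(n_i/√M_i)
= (3.20/√44.01) / (3.20/√44.01 + 0.544/√28.02) = 0.4824/(0.4824 + 0.1028) = 0.824.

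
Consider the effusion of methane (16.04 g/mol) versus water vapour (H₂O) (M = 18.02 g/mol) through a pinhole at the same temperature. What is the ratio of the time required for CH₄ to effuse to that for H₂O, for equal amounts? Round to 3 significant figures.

0.943

Since effusion rate ∝ 1/√M, t_CH₄/t_H₂O = √(M_CH₄/M_H₂O) = √(16.04/18.02) = √0.8901 = 0.943.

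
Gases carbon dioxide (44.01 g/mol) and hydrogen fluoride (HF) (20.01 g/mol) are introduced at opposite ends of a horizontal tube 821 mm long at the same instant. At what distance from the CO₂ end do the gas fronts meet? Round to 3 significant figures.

331 mm

In equal time, each gas travels a distance ∝ its rate ∝ 1/√M, so d_CO₂/d_HF = √(M_HF/M_CO₂) = √(20.01/44.01) = 0.6743.
With d_CO₂ + d_HF = 821 mm, d_HF = 821/(1 + 0.6743) = 490.4 mm.
d_CO₂ = 821 − 490.4 = 331 mm.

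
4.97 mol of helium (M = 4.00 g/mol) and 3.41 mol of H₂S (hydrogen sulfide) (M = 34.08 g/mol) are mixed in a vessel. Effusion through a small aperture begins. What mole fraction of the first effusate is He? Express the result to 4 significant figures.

The effusion rate of species i is ∝ p_i/√M_i ∝ n_i/√M_i.
x_He(eff) = (n_He/√M_He) / (n_He/√M_He + n_H₂S/√M_H₂S)
= (4.97/√4.00) / (4.97/√4.00 + 3.41/√34.08) = 2.485/(2.485 + 0.5841) = 0.8097.

0.8097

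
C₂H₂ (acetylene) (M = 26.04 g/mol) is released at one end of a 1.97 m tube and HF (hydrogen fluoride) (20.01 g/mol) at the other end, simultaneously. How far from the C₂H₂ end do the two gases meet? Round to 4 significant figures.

In equal time, each gas travels a distance ∝ its rate ∝ 1/√M, so d_C₂H₂/d_HF = √(M_HF/M_C₂H₂) = √(20.01/26.04) = 0.8766.
With d_C₂H₂ + d_HF = 1.97 m, d_HF = 1.97/(1 + 0.8766) = 1.050 m.
d_C₂H₂ = 1.97 − 1.050 = 0.9202 m.

0.9202 m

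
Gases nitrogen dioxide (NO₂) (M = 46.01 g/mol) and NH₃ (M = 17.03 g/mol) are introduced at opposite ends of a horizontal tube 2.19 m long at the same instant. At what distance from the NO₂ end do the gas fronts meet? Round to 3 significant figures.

0.828 m

The fronts meet when d_NO₂ + d_NH₃ = L with d_NO₂/d_NH₃ = √(M_NH₃/M_NO₂) (Graham's law). Here √(M_NH₃/M_NO₂) = √(17.03/46.01) = 0.6084.
With d_NO₂ + d_NH₃ = 2.19 m, d_NH₃ = 2.19/(1 + 0.6084) = 1.362 m.
d_NO₂ = 2.19 − 1.362 = 0.828 m.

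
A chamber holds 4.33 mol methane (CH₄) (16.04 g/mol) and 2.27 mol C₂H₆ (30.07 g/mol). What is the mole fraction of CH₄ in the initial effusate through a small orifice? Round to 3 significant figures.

0.723

Rate_i ∝ x_i/√M_i (Graham's law weighted by mole fraction), so the effusate composition follows n_i/√M_i.
Mole fraction of CH₄ in the effusate = (n_CH₄/√M_CH₄) / (n_CH₄/√M_CH₄ + n_C₂H₆/√M_C₂H₆)
= (4.33/√16.04) / (4.33/√16.04 + 2.27/√30.07) = 1.081/(1.081 + 0.4140) = 0.723.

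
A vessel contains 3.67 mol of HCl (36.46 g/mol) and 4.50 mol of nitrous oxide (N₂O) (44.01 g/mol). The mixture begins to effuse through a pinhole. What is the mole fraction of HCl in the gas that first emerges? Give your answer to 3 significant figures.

0.473

Each component's effusion rate ∝ (its partial pressure)·(1/√M) ∝ n_i/√M_i.
Mole fraction of HCl in the effusate = (n_HCl/√M_HCl) / (n_HCl/√M_HCl + n_N₂O/√M_N₂O)
= (3.67/√36.46) / (3.67/√36.46 + 4.50/√44.01) = 0.6078/(0.6078 + 0.6783) = 0.473.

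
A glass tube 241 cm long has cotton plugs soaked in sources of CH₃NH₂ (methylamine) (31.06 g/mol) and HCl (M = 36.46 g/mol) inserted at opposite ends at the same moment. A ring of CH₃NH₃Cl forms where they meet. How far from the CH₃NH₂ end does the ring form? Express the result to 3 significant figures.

Distances travelled in equal time are proportional to diffusion rates, so d_CH₃NH₂/d_HCl = √(M_HCl/M_CH₃NH₂) = √(36.46/31.06) = 1.083.
With d_CH₃NH₂ + d_HCl = 241 cm, d_HCl = 241/(1 + 1.083) = 115.7 cm.
d_CH₃NH₂ = 241 − 115.7 = 125 cm.

125 cm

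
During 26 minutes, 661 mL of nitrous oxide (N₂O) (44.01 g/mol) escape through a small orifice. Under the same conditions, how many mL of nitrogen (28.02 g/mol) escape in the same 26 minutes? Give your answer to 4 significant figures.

From Graham's law, rate_N₂/rate_N₂O = √(M_N₂O/M_N₂) = √(44.01/28.02) = √1.571 = 1.253.
So the volume for N₂ is 661 × 1.253 = 828.4 mL.

828.4 mL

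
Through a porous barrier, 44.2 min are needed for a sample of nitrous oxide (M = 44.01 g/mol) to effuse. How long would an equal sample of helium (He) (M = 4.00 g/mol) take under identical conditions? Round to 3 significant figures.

13.3 min

From Graham's law, t_He/t_N₂O = √(M_He/M_N₂O) = √(4.00/44.01) = √0.09089 = 0.3015.
So the time for He is 44.2 × 0.3015 = 13.3 min.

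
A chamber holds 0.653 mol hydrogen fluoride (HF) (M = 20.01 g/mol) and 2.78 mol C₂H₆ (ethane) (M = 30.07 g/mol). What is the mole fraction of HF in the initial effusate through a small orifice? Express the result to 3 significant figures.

Effusion rate of each component ∝ n_i/√M_i (partial pressure × 1/√M).
So x_HF in the escaping gas = (n_HF/√M_HF) / Σ(n_i/√M_i)
= (0.653/√20.01) / (0.653/√20.01 + 2.78/√30.07) = 0.1460/(0.1460 + 0.5070) = 0.224.

0.224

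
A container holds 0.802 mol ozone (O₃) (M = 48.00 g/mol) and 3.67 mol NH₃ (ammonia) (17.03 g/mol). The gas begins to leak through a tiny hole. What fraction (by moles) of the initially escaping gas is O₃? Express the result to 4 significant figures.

0.1152

The effusion rate of species i is ∝ p_i/√M_i ∝ n_i/√M_i.
Mole fraction of O₃ in the effusate = (n_O₃/√M_O₃) / (n_O₃/√M_O₃ + n_NH₃/√M_NH₃)
= (0.802/√48.00) / (0.802/√48.00 + 3.67/√17.03) = 0.1158/(0.1158 + 0.8893) = 0.1152.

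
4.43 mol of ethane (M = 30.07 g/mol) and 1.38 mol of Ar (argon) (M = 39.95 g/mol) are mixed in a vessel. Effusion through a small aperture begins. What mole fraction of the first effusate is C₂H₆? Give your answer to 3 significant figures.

Effusion rate of each component ∝ n_i/√M_i (partial pressure × 1/√M).
Mole fraction of C₂H₆ in the effusate = (n_C₂H₆/√M_C₂H₆) / (n_C₂H₆/√M_C₂H₆ + n_Ar/√M_Ar)
= (4.43/√30.07) / (4.43/√30.07 + 1.38/√39.95) = 0.8079/(0.8079 + 0.2183) = 0.787.

0.787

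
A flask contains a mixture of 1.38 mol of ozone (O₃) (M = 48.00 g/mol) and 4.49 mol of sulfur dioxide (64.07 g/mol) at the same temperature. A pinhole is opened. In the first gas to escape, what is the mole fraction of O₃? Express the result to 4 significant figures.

0.2620

Effusion rate of each component ∝ n_i/√M_i (partial pressure × 1/√M).
Mole fraction of O₃ in the effusate = (n_O₃/√M_O₃) / (n_O₃/√M_O₃ + n_SO₂/√M_SO₂)
= (1.38/√48.00) / (1.38/√48.00 + 4.49/√64.07) = 0.1992/(0.1992 + 0.5609) = 0.2620.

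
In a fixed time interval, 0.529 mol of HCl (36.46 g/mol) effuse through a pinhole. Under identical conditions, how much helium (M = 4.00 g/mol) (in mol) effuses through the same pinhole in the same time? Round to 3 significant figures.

1.60 mol

Graham's law gives rate_He/rate_HCl = √(M_HCl/M_He) = √(36.46/4.00) = √9.115 = 3.019.
So the amount for He is 0.529 × 3.019 = 1.60 mol.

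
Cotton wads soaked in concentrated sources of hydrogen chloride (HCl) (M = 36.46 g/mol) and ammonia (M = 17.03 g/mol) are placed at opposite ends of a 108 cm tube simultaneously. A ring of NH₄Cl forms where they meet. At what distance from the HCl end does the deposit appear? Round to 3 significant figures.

Graham's law gives d_HCl/d_NH₃ = rate_HCl/rate_NH₃ = √(M_NH₃/M_HCl) = √(17.03/36.46) = 0.6834.
With d_HCl + d_NH₃ = 108 cm, d_NH₃ = 108/(1 + 0.6834) = 64.15 cm.
d_HCl = 108 − 64.15 = 43.8 cm.

43.8 cm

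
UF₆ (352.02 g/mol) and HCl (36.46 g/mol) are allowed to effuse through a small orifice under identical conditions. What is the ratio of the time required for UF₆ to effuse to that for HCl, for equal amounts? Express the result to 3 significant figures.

3.11

Since effusion rate ∝ 1/√M, t_UF₆/t_HCl = √(M_UF₆/M_HCl) = √(352.02/36.46) = √9.655 = 3.11.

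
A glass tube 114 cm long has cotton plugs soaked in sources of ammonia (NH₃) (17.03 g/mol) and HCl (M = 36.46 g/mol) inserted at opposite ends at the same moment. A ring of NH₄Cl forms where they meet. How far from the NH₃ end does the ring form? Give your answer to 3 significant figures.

67.7 cm

The fronts meet when d_NH₃ + d_HCl = L with d_NH₃/d_HCl = √(M_HCl/M_NH₃) (Graham's law). Here √(M_HCl/M_NH₃) = √(36.46/17.03) = 1.463.
With d_NH₃ + d_HCl = 114 cm, d_HCl = 114/(1 + 1.463) = 46.28 cm.
d_NH₃ = 114 − 46.28 = 67.7 cm.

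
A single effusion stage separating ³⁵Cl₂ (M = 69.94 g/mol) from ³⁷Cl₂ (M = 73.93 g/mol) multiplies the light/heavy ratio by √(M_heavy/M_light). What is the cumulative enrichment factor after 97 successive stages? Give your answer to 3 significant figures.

14.7

After 97 stages the ratio has grown by (√(73.93/69.94))^97 = (73.93/69.94)^(97/2).
= 1.05705^(97/2) = 14.7.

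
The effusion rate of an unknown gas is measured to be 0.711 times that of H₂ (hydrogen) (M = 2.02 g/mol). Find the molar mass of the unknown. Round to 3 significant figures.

4.00 g/mol

From Graham's law, rate_X/rate_H₂ = √(M_H₂/M_X).
0.711 = √(2.02/M_X)
M_X = 2.02 / 0.711² = 2.02 / 0.5055 = 4.00 g/mol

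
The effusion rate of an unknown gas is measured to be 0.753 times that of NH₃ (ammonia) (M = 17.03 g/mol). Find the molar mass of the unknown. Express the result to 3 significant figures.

30.0 g/mol

Using Graham's law: rate_X/rate_NH₃ = √(M_NH₃/M_X).
0.753 = √(17.03/M_X)
M_X = 17.03 / 0.753² = 17.03 / 0.5670 = 30.0 g/mol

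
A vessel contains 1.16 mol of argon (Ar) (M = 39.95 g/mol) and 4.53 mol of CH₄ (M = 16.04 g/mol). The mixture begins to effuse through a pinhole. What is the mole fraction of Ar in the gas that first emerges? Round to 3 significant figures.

Each component's effusion rate ∝ (its partial pressure)·(1/√M) ∝ n_i/√M_i.
So x_Ar in the escaping gas = (n_Ar/√M_Ar) / Σ(n_i/√M_i)
= (1.16/√39.95) / (1.16/√39.95 + 4.53/√16.04) = 0.1835/(0.1835 + 1.131) = 0.140.

0.140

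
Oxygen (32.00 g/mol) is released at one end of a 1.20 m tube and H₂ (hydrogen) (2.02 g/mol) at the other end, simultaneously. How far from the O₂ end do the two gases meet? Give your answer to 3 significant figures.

0.241 m

Graham's law gives d_O₂/d_H₂ = rate_O₂/rate_H₂ = √(M_H₂/M_O₂) = √(2.02/32.00) = 0.2512.
With d_O₂ + d_H₂ = 1.20 m, d_H₂ = 1.20/(1 + 0.2512) = 0.9590 m.
d_O₂ = 1.20 − 0.9590 = 0.241 m.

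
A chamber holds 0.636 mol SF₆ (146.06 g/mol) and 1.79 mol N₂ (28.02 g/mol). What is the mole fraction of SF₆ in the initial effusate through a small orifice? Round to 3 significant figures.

0.135

Rate_i ∝ x_i/√M_i (Graham's law weighted by mole fraction), so the effusate composition follows n_i/√M_i.
So x_SF₆ in the escaping gas = (n_SF₆/√M_SF₆) / Σ(n_i/√M_i)
= (0.636/√146.06) / (0.636/√146.06 + 1.79/√28.02) = 0.05262/(0.05262 + 0.3382) = 0.135.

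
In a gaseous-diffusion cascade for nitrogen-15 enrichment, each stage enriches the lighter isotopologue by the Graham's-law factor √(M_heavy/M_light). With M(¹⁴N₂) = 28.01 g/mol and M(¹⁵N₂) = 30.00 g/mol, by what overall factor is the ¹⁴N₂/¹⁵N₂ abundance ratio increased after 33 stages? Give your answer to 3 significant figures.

After 33 stages the ratio has grown by (√(30.00/28.01))^33 = (30.00/28.01)^(33/2).
= 1.07105^(33/2) = 3.10.

3.10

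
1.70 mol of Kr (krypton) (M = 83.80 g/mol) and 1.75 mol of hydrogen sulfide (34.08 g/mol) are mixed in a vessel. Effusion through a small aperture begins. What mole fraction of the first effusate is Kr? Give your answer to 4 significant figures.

Rate_i ∝ x_i/√M_i (Graham's law weighted by mole fraction), so the effusate composition follows n_i/√M_i.
x_Kr(eff) = (n_Kr/√M_Kr) / (n_Kr/√M_Kr + n_H₂S/√M_H₂S)
= (1.70/√83.80) / (1.70/√83.80 + 1.75/√34.08) = 0.1857/(0.1857 + 0.2998) = 0.3825.

0.3825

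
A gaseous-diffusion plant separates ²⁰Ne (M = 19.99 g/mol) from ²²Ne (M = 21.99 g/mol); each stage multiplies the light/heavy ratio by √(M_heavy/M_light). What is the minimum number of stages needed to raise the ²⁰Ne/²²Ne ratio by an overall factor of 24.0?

67

With α = √(21.99/19.99) per stage, ln α = ½ ln(1.10005) = 0.04768.
Need α^N ≥ 24.0 ⇒ N ≥ ln(24.0) / ln α = 3.178 / 0.04768 = 66.66.
Minimum whole number of stages: N = 67.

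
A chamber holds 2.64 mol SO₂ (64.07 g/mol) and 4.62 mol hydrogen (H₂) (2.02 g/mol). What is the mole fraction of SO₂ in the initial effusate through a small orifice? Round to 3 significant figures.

Each component's effusion rate ∝ (its partial pressure)·(1/√M) ∝ n_i/√M_i.
So x_SO₂ in the escaping gas = (n_SO₂/√M_SO₂) / Σ(n_i/√M_i)
= (2.64/√64.07) / (2.64/√64.07 + 4.62/√2.02) = 0.3298/(0.3298 + 3.251) = 0.0921.

0.0921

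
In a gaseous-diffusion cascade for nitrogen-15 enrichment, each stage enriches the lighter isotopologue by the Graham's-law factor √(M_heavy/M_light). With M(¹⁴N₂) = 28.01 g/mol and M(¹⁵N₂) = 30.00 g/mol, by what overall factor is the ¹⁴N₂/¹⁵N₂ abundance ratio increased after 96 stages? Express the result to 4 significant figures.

The single-stage factor is √(M_heavy/M_light), so 96 stages give [√(30.00/28.01)]^96 = (30.00/28.01)^(96/2).
= 1.07105^48 = 26.96.

26.96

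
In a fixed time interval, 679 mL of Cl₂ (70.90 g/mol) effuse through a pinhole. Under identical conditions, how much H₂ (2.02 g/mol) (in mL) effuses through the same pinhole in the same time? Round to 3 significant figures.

From Graham's law, rate_H₂/rate_Cl₂ = √(M_Cl₂/M_H₂) = √(70.90/2.02) = √35.10 = 5.924.
So the volume for H₂ is 679 × 5.924 = 4020 mL.

4020 mL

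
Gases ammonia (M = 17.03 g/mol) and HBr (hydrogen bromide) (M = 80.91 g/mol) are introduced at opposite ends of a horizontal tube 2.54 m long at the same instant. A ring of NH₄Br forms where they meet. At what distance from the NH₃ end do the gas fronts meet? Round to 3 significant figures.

1.74 m

Distances travelled in equal time are proportional to diffusion rates, so d_NH₃/d_HBr = √(M_HBr/M_NH₃) = √(80.91/17.03) = 2.180.
With d_NH₃ + d_HBr = 2.54 m, d_HBr = 2.54/(1 + 2.180) = 0.7988 m.
d_NH₃ = 2.54 − 0.7988 = 1.74 m.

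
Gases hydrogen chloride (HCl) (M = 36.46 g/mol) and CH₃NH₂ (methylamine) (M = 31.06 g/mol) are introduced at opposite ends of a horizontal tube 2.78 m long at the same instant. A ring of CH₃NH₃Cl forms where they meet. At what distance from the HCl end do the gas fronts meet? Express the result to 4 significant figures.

In equal time, each gas travels a distance ∝ its rate ∝ 1/√M, so d_HCl/d_CH₃NH₂ = √(M_CH₃NH₂/M_HCl) = √(31.06/36.46) = 0.9230.
With d_HCl + d_CH₃NH₂ = 2.78 m, d_CH₃NH₂ = 2.78/(1 + 0.9230) = 1.446 m.
d_HCl = 2.78 − 1.446 = 1.334 m.

1.334 m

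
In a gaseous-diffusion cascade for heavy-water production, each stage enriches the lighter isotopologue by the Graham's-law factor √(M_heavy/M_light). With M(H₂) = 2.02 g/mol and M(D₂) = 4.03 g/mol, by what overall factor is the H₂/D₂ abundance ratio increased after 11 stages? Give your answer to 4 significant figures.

44.64

After 11 stages the ratio has grown by (√(4.03/2.02))^11 = (4.03/2.02)^(11/2).
= 1.99505^(11/2) = 44.64.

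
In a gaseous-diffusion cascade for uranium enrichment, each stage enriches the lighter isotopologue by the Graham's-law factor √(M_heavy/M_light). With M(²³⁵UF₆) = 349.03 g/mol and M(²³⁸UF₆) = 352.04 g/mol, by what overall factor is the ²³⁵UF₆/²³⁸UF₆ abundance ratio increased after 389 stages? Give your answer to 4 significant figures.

5.313

Overall factor = α^389 with α = √(352.04/349.03), i.e. (352.04/349.03)^(389/2).
= 1.00862^(389/2) = 5.313.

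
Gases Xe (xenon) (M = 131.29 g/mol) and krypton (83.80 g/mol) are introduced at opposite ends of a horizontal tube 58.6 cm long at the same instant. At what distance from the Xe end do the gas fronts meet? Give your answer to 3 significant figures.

26.0 cm

Graham's law gives d_Xe/d_Kr = rate_Xe/rate_Kr = √(M_Kr/M_Xe) = √(83.80/131.29) = 0.7989.
With d_Xe + d_Kr = 58.6 cm, d_Kr = 58.6/(1 + 0.7989) = 32.58 cm.
d_Xe = 58.6 − 32.58 = 26.0 cm.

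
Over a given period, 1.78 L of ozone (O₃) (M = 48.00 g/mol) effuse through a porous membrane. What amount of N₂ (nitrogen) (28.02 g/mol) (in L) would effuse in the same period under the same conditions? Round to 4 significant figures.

2.330 L

Graham's law gives rate_N₂/rate_O₃ = √(M_O₃/M_N₂) = √(48.00/28.02) = √1.713 = 1.309.
So the volume for N₂ is 1.78 × 1.309 = 2.330 L.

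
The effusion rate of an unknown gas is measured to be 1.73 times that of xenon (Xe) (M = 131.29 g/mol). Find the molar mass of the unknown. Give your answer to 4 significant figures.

43.87 g/mol

From Graham's law, rate_X/rate_Xe = √(M_Xe/M_X).
1.73 = √(131.29/M_X)
M_X = 131.29 / 1.73² = 131.29 / 2.993 = 43.87 g/mol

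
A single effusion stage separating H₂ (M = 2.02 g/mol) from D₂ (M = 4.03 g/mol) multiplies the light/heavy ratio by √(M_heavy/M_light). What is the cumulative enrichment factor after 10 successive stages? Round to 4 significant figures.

Overall factor = α^10 with α = √(4.03/2.02), i.e. (4.03/2.02)^(10/2).
= 1.99505^5 = 31.61.

31.61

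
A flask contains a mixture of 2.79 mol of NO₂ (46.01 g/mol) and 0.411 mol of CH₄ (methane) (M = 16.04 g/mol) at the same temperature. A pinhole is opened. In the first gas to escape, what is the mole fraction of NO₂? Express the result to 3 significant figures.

Rate_i ∝ x_i/√M_i (Graham's law weighted by mole fraction), so the effusate composition follows n_i/√M_i.
x_NO₂(eff) = (n_NO₂/√M_NO₂) / (n_NO₂/√M_NO₂ + n_CH₄/√M_CH₄)
= (2.79/√46.01) / (2.79/√46.01 + 0.411/√16.04) = 0.4113/(0.4113 + 0.1026) = 0.800.

0.800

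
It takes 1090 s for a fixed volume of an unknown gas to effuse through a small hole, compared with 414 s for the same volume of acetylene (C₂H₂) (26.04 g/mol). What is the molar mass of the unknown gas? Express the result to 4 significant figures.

From Graham's law, t_X/t_C₂H₂ = √(M_X/M_C₂H₂).
1090/414 = 2.633 = √(M_X/26.04)
M_X = 26.04 × 2.633² = 26.04 × 6.932 = 180.5 g/mol

180.5 g/mol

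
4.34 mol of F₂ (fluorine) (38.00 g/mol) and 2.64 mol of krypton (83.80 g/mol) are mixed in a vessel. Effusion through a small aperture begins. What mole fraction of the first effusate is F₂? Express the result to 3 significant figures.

Effusion rate of each component ∝ n_i/√M_i (partial pressure × 1/√M).
x_F₂(eff) = (n_F₂/√M_F₂) / (n_F₂/√M_F₂ + n_Kr/√M_Kr)
= (4.34/√38.00) / (4.34/√38.00 + 2.64/√83.80) = 0.7040/(0.7040 + 0.2884) = 0.709.

0.709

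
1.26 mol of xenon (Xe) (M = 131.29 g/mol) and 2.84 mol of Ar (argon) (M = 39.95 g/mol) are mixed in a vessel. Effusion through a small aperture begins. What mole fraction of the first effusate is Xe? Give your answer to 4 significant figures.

0.1966

Effusion rate of each component ∝ n_i/√M_i (partial pressure × 1/√M).
So x_Xe in the escaping gas = (n_Xe/√M_Xe) / Σ(n_i/√M_i)
= (1.26/√131.29) / (1.26/√131.29 + 2.84/√39.95) = 0.1100/(0.1100 + 0.4493) = 0.1966.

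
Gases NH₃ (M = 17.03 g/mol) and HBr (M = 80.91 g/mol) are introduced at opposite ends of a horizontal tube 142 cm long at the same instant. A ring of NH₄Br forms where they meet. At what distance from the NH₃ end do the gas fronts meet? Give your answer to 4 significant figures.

97.34 cm

The fronts meet when d_NH₃ + d_HBr = L with d_NH₃/d_HBr = √(M_HBr/M_NH₃) (Graham's law). Here √(M_HBr/M_NH₃) = √(80.91/17.03) = 2.180.
With d_NH₃ + d_HBr = 142 cm, d_HBr = 142/(1 + 2.180) = 44.66 cm.
d_NH₃ = 142 − 44.66 = 97.34 cm.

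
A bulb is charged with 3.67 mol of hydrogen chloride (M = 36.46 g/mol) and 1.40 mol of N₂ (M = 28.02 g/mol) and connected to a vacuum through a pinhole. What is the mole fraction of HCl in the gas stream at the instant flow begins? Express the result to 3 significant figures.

Rate_i ∝ x_i/√M_i (Graham's law weighted by mole fraction), so the effusate composition follows n_i/√M_i.
Mole fraction of HCl in the effusate = (n_HCl/√M_HCl) / (n_HCl/√M_HCl + n_N₂/√M_N₂)
= (3.67/√36.46) / (3.67/√36.46 + 1.40/√28.02) = 0.6078/(0.6078 + 0.2645) = 0.697.

0.697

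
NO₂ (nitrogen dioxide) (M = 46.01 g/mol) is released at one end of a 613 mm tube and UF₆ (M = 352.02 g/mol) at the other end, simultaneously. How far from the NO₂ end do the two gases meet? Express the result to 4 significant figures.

450.2 mm

The fronts meet when d_NO₂ + d_UF₆ = L with d_NO₂/d_UF₆ = √(M_UF₆/M_NO₂) (Graham's law). Here √(M_UF₆/M_NO₂) = √(352.02/46.01) = 2.766.
With d_NO₂ + d_UF₆ = 613 mm, d_UF₆ = 613/(1 + 2.766) = 162.8 mm.
d_NO₂ = 613 − 162.8 = 450.2 mm.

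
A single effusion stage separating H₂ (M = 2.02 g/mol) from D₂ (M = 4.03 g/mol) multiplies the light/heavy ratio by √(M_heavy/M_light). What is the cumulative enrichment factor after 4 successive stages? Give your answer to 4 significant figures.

3.980

Overall factor = α^4 with α = √(4.03/2.02), i.e. (4.03/2.02)^(4/2).
= 1.99505^2 = 3.980.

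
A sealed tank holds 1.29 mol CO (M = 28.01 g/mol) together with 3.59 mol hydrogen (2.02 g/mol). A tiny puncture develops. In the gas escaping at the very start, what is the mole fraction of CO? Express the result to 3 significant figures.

0.0880

The effusion rate of species i is ∝ p_i/√M_i ∝ n_i/√M_i.
Mole fraction of CO in the effusate = (n_CO/√M_CO) / (n_CO/√M_CO + n_H₂/√M_H₂)
= (1.29/√28.01) / (1.29/√28.01 + 3.59/√2.02) = 0.2437/(0.2437 + 2.526) = 0.0880.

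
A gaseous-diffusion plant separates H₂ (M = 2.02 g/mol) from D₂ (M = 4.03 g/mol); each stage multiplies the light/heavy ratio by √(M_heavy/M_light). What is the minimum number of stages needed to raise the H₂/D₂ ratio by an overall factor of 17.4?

9

With α = √(4.03/2.02) per stage, ln α = ½ ln(1.99505) = 0.3453.
Need α^N ≥ 17.4 ⇒ N ≥ ln(17.4) / ln α = 2.856 / 0.3453 = 8.27.
Rounding up, N = 9 stages.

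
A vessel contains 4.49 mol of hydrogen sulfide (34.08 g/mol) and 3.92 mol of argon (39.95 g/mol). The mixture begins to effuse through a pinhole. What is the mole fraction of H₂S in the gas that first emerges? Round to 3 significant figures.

The effusion rate of species i is ∝ p_i/√M_i ∝ n_i/√M_i.
x_H₂S(eff) = (n_H₂S/√M_H₂S) / (n_H₂S/√M_H₂S + n_Ar/√M_Ar)
= (4.49/√34.08) / (4.49/√34.08 + 3.92/√39.95) = 0.7691/(0.7691 + 0.6202) = 0.554.

0.554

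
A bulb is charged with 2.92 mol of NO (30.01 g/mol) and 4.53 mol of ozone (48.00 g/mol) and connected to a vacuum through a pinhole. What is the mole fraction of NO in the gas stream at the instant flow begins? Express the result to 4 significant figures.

Each component's effusion rate ∝ (its partial pressure)·(1/√M) ∝ n_i/√M_i.
So x_NO in the escaping gas = (n_NO/√M_NO) / Σ(n_i/√M_i)
= (2.92/√30.01) / (2.92/√30.01 + 4.53/√48.00) = 0.5330/(0.5330 + 0.6538) = 0.4491.

0.4491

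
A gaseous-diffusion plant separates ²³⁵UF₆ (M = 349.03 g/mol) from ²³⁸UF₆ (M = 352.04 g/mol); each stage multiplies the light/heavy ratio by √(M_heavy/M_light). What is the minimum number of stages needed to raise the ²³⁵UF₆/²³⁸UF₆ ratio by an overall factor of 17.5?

667

Per stage α = (352.04/349.03)^(1/2) = 1.00862^0.5, giving ln α = 0.004293.
Need α^N ≥ 17.5 ⇒ N ≥ ln(17.5) / ln α = 2.862 / 0.004293 = 666.64.
So at least 667 stages are needed.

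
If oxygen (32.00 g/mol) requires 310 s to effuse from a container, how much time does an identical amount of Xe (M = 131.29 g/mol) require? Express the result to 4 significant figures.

Since effusion rate ∝ 1/√M, t_Xe/t_O₂ = √(M_Xe/M_O₂) = √(131.29/32.00) = √4.103 = 2.026.
So the time for Xe is 310 × 2.026 = 627.9 s.

627.9 s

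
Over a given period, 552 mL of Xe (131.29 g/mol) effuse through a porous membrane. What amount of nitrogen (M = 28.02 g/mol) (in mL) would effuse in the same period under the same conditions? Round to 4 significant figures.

1195 mL

By Graham's law, rate_N₂/rate_Xe = √(M_Xe/M_N₂) = √(131.29/28.02) = √4.686 = 2.165.
So the volume for N₂ is 552 × 2.165 = 1195 mL.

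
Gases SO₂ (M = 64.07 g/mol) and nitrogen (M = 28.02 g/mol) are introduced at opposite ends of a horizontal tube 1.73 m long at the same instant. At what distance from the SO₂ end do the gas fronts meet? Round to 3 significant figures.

0.689 m

The fronts meet when d_SO₂ + d_N₂ = L with d_SO₂/d_N₂ = √(M_N₂/M_SO₂) (Graham's law). Here √(M_N₂/M_SO₂) = √(28.02/64.07) = 0.6613.
With d_SO₂ + d_N₂ = 1.73 m, d_N₂ = 1.73/(1 + 0.6613) = 1.041 m.
d_SO₂ = 1.73 − 1.041 = 0.689 m.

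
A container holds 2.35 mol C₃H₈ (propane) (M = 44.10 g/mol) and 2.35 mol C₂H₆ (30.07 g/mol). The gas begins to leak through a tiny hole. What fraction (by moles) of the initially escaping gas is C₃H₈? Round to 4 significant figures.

0.4523

The effusion rate of species i is ∝ p_i/√M_i ∝ n_i/√M_i.
Mole fraction of C₃H₈ in the effusate = (n_C₃H₈/√M_C₃H₈) / (n_C₃H₈/√M_C₃H₈ + n_C₂H₆/√M_C₂H₆)
= (2.35/√44.10) / (2.35/√44.10 + 2.35/√30.07) = 0.3539/(0.3539 + 0.4285) = 0.4523.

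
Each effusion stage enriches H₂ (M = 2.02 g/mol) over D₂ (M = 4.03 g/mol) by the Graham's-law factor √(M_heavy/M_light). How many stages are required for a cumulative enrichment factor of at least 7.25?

Single-stage factor α = √(4.03/2.02), so ln α = ½ ln(1.99505) = 0.3453.
Need α^N ≥ 7.25 ⇒ N ≥ ln(7.25) / ln α = 1.981 / 0.3453 = 5.74.
Rounding up, N = 6 stages.

6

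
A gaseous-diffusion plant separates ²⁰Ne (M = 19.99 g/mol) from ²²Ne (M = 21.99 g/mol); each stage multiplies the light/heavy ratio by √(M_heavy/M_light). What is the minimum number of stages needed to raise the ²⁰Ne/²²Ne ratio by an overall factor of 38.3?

77

Per stage α = (21.99/19.99)^(1/2) = 1.10005^0.5, giving ln α = 0.04768.
Need α^N ≥ 38.3 ⇒ N ≥ ln(38.3) / ln α = 3.645 / 0.04768 = 76.46.
Minimum whole number of stages: N = 77.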